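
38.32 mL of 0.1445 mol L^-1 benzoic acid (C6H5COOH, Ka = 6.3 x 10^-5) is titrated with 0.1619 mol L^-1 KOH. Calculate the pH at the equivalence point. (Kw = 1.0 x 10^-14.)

8.54

n(C6H5COOH) = 0.1445 x 0.03832 = 0.005537 mol; V(KOH) at equivalence = 0.005537/0.1619 = 0.03420 L.
At equivalence all the acid is converted to C6H5COO-; total volume = 0.03832 + 0.03420 = 0.07252 L, so [C6H5COO-] = 0.005537/0.07252 = 0.07635 M.
Kb = Kw/Ka = 1.0e-14 / 6.3 x 10^-5 = 1.59e-10.
[OH^-] = sqrt(Kb x [C6H5COO-]) = sqrt(1.59e-10 x 0.07635) = 3.48e-6 M.
pOH = 5.46, so pH = 14.00 - 5.46 = 8.54.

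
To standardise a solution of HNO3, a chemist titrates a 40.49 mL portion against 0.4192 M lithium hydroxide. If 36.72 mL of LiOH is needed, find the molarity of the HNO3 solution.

n(LiOH) delivered = 0.4192 x 0.03672 = 0.01539 mol.
For a 1:1 reaction, n(HNO3) = 0.01539 mol.
[HNO3] = 0.01539 mol / 0.04049 L = 0.380 M.

0.380 M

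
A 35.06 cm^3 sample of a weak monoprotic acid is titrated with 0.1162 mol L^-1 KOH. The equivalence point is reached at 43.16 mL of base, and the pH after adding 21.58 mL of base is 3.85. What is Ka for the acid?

1.4 x 10^-4

21.58 mL is half of the equivalence volume, so this is the half-equivalence point where [HA] = [A^-].
At half-equivalence pH = pKa, so pKa = 3.85.
Ka = 10^(-3.85) = 1.4 x 10^-4.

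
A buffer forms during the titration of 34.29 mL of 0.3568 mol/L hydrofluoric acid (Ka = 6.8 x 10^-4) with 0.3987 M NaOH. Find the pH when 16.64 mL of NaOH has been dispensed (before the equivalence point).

3.24

Initial n(HF) = 0.3568 x 0.03429 = 0.01223 mol.
n(NaOH) added = 0.3987 x 0.01664 = 0.006634 mol, converting that many moles of HF to F-.
Remaining n(HF) = 0.005600 mol; n(F-) = 0.006634 mol.
By Henderson-Hasselbalch, pH = pKa + log([A^-]/[HA]) = 3.17 + log(0.006634/0.005600) = 3.17 + (+0.07) = 3.24.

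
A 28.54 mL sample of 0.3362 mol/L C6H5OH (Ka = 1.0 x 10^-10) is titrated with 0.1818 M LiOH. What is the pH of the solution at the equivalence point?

11.54

n(C6H5OH) = 0.3362 x 0.02854 = 0.009595 mol; V(LiOH) at equivalence = 0.009595/0.1818 = 0.05278 L.
At equivalence all the acid is converted to C6H5O-; total volume = 0.02854 + 0.05278 = 0.08132 L, so [C6H5O-] = 0.009595/0.08132 = 0.1180 M.
Kb = Kw/Ka = 1.0e-14 / 1.0 x 10^-10 = 0.000100.
[OH^-] = sqrt(Kb x [C6H5O-]) = sqrt(0.000100 x 0.1180) = 0.00344 M.
pOH = 2.46, so pH = 14.00 - 2.46 = 11.54.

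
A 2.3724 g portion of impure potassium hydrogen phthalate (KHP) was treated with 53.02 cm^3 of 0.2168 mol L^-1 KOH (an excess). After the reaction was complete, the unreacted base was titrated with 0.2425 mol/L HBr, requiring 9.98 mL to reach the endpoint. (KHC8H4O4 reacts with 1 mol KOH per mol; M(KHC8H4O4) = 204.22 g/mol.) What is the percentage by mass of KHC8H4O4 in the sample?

78.1%

Total n(KOH) added = 0.2168 x 0.05302 = 0.01149 mol.
n(HBr) used = 0.2425 x 0.009980 = 0.002420 mol, which equals the excess n(KOH).
So n(KOH) consumed by the sample = 0.01149 - 0.002420 = 0.009075 mol.
n(KHC8H4O4) = 0.009075 / 1 = 0.009075 mol.
mass KHC8H4O4 = 0.009075 x 204.22 = 1.853 g, so %KHC8H4O4 = 1.853/2.3724 x 100 = 78.1%.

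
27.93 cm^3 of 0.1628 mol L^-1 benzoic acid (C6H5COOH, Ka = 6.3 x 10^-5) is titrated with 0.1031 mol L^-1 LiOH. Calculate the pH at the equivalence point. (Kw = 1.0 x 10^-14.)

8.50

n(C6H5COOH) = 0.1628 x 0.02793 = 0.004547 mol; V(LiOH) at equivalence = 0.004547/0.1031 = 0.04410 L.
At equivalence all the acid is converted to C6H5COO-; total volume = 0.02793 + 0.04410 = 0.07203 L, so [C6H5COO-] = 0.004547/0.07203 = 0.06312 M.
Kb = Kw/Ka = 1.0e-14 / 6.3 x 10^-5 = 1.59e-10.
[OH^-] = sqrt(Kb x [C6H5COO-]) = sqrt(1.59e-10 x 0.06312) = 3.17e-6 M.
pOH = 5.50, so pH = 14.00 - 5.50 = 8.50.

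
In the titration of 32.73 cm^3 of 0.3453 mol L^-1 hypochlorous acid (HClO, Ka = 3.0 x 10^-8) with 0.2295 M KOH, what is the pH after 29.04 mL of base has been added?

Initial n(HClO) = 0.3453 x 0.03273 = 0.01130 mol.
n(KOH) added = 0.2295 x 0.02904 = 0.006665 mol, converting that many moles of HClO to ClO-.
Remaining n(HClO) = 0.004637 mol; n(ClO-) = 0.006665 mol.
By Henderson-Hasselbalch, pH = pKa + log([A^-]/[HA]) = 7.52 + log(0.006665/0.004637) = 7.52 + (+0.16) = 7.68.

7.68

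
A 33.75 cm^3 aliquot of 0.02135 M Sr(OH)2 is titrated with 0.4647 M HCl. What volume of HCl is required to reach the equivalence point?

3.10 mL

n(Sr(OH)2) = 0.02135 mol/L x 0.03375 L = 0.0007206 mol.
The neutralisation is 1 Sr(OH)2 : 2 HCl, so n(HCl) = 0.0007206 x 2/1 = 0.001441 mol.
V(HCl) = 0.001441 / 0.4647 = 0.003101 L = 3.10 mL.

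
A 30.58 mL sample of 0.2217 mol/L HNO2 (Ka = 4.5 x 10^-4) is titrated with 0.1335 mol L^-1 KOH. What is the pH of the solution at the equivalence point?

8.13

n(HNO2) = 0.2217 x 0.03058 = 0.006780 mol; V(KOH) at equivalence = 0.006780/0.1335 = 0.05078 L.
At equivalence all the acid is converted to NO2-; total volume = 0.03058 + 0.05078 = 0.08136 L, so [NO2-] = 0.006780/0.08136 = 0.08332 M.
Kb = Kw/Ka = 1.0e-14 / 4.5 x 10^-4 = 2.22e-11.
[OH^-] = sqrt(Kb x [NO2-]) = sqrt(2.22e-11 x 0.08332) = 1.36e-6 M.
pOH = 5.87, so pH = 14.00 - 5.87 = 8.13.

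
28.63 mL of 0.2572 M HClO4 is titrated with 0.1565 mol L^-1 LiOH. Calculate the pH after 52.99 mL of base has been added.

12.06

n(acid) = 0.2572 x 0.02863 = 0.007364 mol; n(LiOH) added = 0.1565 x 0.05299 = 0.008293 mol.
Base is in excess by 0.008293 - 0.007364 = 0.0009293 mol in a total volume of 0.08162 L.
[OH^-] = 0.0009293/0.08162 = 0.01139 M, so pOH = 1.94 and pH = 14.00 - 1.94 = 12.06.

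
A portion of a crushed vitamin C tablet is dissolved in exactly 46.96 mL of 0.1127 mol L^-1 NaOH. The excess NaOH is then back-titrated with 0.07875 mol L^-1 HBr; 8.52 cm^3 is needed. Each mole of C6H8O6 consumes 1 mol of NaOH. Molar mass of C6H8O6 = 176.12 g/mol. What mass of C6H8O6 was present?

Total n(NaOH) added = 0.1127 x 0.04696 = 0.005292 mol.
n(HBr) used = 0.07875 x 0.008520 = 0.0006709 mol, which equals the excess n(NaOH).
So n(NaOH) consumed by the sample = 0.005292 - 0.0006709 = 0.004621 mol.
n(C6H8O6) = 0.004621 / 1 = 0.004621 mol.
mass = 0.004621 mol x 176.12 g/mol = 0.814 g.

0.814 g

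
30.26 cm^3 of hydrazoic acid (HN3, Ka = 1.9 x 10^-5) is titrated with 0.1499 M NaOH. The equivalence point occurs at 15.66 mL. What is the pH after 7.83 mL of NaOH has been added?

4.72

7.83 mL is exactly half the equivalence volume (15.66/2), i.e. the half-equivalence point.
There, n(HA) = n(A^-), so pH = pKa = -log(1.9 x 10^-5) = 4.72.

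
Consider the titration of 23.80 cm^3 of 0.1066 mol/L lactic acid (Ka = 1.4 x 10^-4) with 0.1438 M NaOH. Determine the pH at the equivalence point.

n(HC3H5O3) = 0.1066 x 0.02380 = 0.002537 mol; V(NaOH) at equivalence = 0.002537/0.1438 = 0.01764 L.
At equivalence all the acid is converted to C3H5O3-; total volume = 0.02380 + 0.01764 = 0.04144 L, so [C3H5O3-] = 0.002537/0.04144 = 0.06122 M.
Kb = Kw/Ka = 1.0e-14 / 1.4 x 10^-4 = 7.14e-11.
[OH^-] = sqrt(Kb x [C3H5O3-]) = sqrt(7.14e-11 x 0.06122) = 2.09e-6 M.
pOH = 5.68, so pH = 14.00 - 5.68 = 8.32.

8.32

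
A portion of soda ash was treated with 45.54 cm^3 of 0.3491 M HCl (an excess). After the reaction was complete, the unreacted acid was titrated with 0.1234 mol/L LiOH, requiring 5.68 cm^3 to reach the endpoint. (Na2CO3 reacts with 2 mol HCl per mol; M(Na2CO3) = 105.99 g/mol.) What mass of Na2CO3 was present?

0.805 g

Total n(HCl) added = 0.3491 x 0.04554 = 0.01590 mol.
n(LiOH) used = 0.1234 x 0.005680 = 0.0007009 mol, which equals the excess n(HCl).
So n(HCl) consumed by the sample = 0.01590 - 0.0007009 = 0.01520 mol.
n(Na2CO3) = 0.01520 / 2 = 0.007599 mol.
mass = 0.007599 mol x 105.99 g/mol = 0.805 g.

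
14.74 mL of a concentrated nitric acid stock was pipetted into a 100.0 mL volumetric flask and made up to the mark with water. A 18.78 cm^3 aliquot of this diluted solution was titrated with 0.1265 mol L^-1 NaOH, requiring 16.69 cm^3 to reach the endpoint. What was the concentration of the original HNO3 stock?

0.763 M

n(NaOH) = 0.1265 x 0.01669 = 0.002111 mol.
n(HNO3) in the aliquot = 0.002111 mol.
[diluted HNO3] = 0.002111 / 0.01878 = 0.1124 M.
Dilution factor = 100.0/14.74 = 6.784, so [stock] = 0.1124 x 6.784 = 0.763 M.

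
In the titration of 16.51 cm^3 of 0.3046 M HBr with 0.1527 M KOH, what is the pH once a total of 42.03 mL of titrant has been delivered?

n(acid) = 0.3046 x 0.01651 = 0.005029 mol; n(KOH) added = 0.1527 x 0.04203 = 0.006418 mol.
Base is in excess by 0.006418 - 0.005029 = 0.001389 mol in a total volume of 0.05854 L.
[OH^-] = 0.001389/0.05854 = 0.02373 M, so pOH = 1.62 and pH = 14.00 - 1.62 = 12.38.

12.38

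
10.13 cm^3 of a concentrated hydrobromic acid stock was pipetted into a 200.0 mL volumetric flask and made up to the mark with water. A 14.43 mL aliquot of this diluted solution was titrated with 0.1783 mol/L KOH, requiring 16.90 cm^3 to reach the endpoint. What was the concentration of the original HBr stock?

4.12 M

n(KOH) = 0.1783 x 0.01690 = 0.003013 mol.
n(HBr) in the aliquot = 0.003013 mol.
[diluted HBr] = 0.003013 / 0.01443 = 0.2088 M.
Dilution factor = 200.0/10.13 = 19.74, so [stock] = 0.2088 x 19.74 = 4.12 M.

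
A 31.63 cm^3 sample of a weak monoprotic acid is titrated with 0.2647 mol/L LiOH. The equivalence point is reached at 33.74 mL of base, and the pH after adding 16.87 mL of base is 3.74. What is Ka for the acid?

16.87 mL is half of the equivalence volume, so this is the half-equivalence point where [HA] = [A^-].
At half-equivalence pH = pKa, so pKa = 3.74.
Ka = 10^(-3.74) = 1.8 x 10^-4.

1.8 x 10^-4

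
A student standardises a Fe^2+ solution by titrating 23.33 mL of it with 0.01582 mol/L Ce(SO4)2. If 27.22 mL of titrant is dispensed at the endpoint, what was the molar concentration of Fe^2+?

0.0185 M

n(Ce(SO4)2) = 0.01582 x 0.02722 = 0.0004306 mol.
From the balanced equation, 1 mol Ce(SO4)2 reacts with 1 mol Fe^2+, so n(Fe^2+) = 0.0004306 x 1/1 = 0.0004306 mol.
[Fe^2+] = 0.0004306 / 0.02333 L = 0.0185 M.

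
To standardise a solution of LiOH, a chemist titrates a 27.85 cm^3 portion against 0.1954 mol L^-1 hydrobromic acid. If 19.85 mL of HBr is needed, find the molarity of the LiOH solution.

n(HBr) delivered = 0.1954 x 0.01985 = 0.003879 mol.
For a 1:1 reaction, n(LiOH) = 0.003879 mol.
[LiOH] = 0.003879 mol / 0.02785 L = 0.139 M.

0.139 M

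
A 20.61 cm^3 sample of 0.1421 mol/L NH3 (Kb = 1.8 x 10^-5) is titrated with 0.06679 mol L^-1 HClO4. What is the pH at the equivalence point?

n(NH3) = 0.1421 x 0.02061 = 0.002929 mol; V(HClO4) at equivalence = 0.002929/0.06679 = 0.04385 L.
At equivalence the base is fully converted to NH4+; total volume = 0.06446 L, so [NH4+] = 0.002929/0.06446 = 0.04543 M.
Ka(NH4+) = Kw/Kb = 1.0e-14 / 1.8 x 10^-5 = 5.56e-10.
[H^+] = sqrt(Ka x [NH4+]) = sqrt(5.56e-10 x 0.04543) = 5.02e-6 M.
pH = -log(5.02e-6) = 5.30.

5.30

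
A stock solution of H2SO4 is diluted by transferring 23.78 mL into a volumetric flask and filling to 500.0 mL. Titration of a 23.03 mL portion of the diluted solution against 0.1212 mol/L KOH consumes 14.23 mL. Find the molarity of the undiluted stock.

0.787 M

n(KOH) = 0.1212 x 0.01423 = 0.001725 mol.
n(H2SO4) in the aliquot = 0.001725 x 1/2 = 0.0008623 mol.
[diluted H2SO4] = 0.0008623 / 0.02303 = 0.03744 M.
Dilution factor = 500.0/23.78 = 21.03, so [stock] = 0.03744 x 21.03 = 0.787 M.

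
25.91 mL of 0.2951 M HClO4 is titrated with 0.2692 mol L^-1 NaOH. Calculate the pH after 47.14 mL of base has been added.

12.84

n(acid) = 0.2951 x 0.02591 = 0.007646 mol; n(NaOH) added = 0.2692 x 0.04714 = 0.01269 mol.
Base is in excess by 0.01269 - 0.007646 = 0.005044 mol in a total volume of 0.07305 L.
[OH^-] = 0.005044/0.07305 = 0.06905 M, so pOH = 1.16 and pH = 14.00 - 1.16 = 12.84.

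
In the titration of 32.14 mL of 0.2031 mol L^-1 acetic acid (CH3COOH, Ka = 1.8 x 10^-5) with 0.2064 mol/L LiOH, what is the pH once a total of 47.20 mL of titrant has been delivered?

12.61

n(acid) = 0.2031 x 0.03214 = 0.006528 mol; n(LiOH) added = 0.2064 x 0.04720 = 0.009742 mol.
Base is in excess by 0.009742 - 0.006528 = 0.003214 mol in a total volume of 0.07934 L.
[OH^-] = 0.003214/0.07934 = 0.04051 M, so pOH = 1.39 and pH = 14.00 - 1.39 = 12.61.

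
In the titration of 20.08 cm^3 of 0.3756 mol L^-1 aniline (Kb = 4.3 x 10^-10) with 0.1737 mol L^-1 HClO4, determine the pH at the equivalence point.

2.78

n(C6H5NH2) = 0.3756 x 0.02008 = 0.007542 mol; V(HClO4) at equivalence = 0.007542/0.1737 = 0.04342 L.
At equivalence the base is fully converted to C6H5NH3+; total volume = 0.06350 L, so [C6H5NH3+] = 0.007542/0.06350 = 0.1188 M.
Ka(C6H5NH3+) = Kw/Kb = 1.0e-14 / 4.3 x 10^-10 = 2.33e-5.
[H^+] = sqrt(Ka x [C6H5NH3+]) = sqrt(2.33e-5 x 0.1188) = 0.00166 M.
pH = -log(0.00166) = 2.78.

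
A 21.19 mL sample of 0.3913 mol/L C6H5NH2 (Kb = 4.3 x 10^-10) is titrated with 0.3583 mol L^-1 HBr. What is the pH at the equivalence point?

2.68

n(C6H5NH2) = 0.3913 x 0.02119 = 0.008292 mol; V(HBr) at equivalence = 0.008292/0.3583 = 0.02314 L.
At equivalence the base is fully converted to C6H5NH3+; total volume = 0.04433 L, so [C6H5NH3+] = 0.008292/0.04433 = 0.1870 M.
Ka(C6H5NH3+) = Kw/Kb = 1.0e-14 / 4.3 x 10^-10 = 2.33e-5.
[H^+] = sqrt(Ka x [C6H5NH3+]) = sqrt(2.33e-5 x 0.1870) = 0.00209 M.
pH = -log(0.00209) = 2.68.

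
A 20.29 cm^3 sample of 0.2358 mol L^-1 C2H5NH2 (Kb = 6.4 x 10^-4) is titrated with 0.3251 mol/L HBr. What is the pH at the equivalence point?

5.84

n(C2H5NH2) = 0.2358 x 0.02029 = 0.004784 mol; V(HBr) at equivalence = 0.004784/0.3251 = 0.01472 L.
At equivalence the base is fully converted to C2H5NH3+; total volume = 0.03501 L, so [C2H5NH3+] = 0.004784/0.03501 = 0.1367 M.
Ka(C2H5NH3+) = Kw/Kb = 1.0e-14 / 6.4 x 10^-4 = 1.56e-11.
[H^+] = sqrt(Ka x [C2H5NH3+]) = sqrt(1.56e-11 x 0.1367) = 1.46e-6 M.
pH = -log(1.46e-6) = 5.84.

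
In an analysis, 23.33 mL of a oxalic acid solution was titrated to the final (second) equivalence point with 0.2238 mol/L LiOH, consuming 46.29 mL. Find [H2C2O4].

n(LiOH) = 0.2238 x 0.04629 = 0.01036 mol.
At the final (second) equivalence point, 2 mol OH^- react per mol H2C2O4, so n(H2C2O4) = 0.01036 / 2 = 0.005180 mol.
[H2C2O4] = 0.005180 / 0.02333 L = 0.222 M.

0.222 M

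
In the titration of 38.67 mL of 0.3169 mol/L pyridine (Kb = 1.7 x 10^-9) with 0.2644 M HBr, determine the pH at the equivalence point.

n(C5H5N) = 0.3169 x 0.03867 = 0.01225 mol; V(HBr) at equivalence = 0.01225/0.2644 = 0.04635 L.
At equivalence the base is fully converted to C5H5NH+; total volume = 0.08502 L, so [C5H5NH+] = 0.01225/0.08502 = 0.1441 M.
Ka(C5H5NH+) = Kw/Kb = 1.0e-14 / 1.7 x 10^-9 = 5.88e-6.
[H^+] = sqrt(Ka x [C5H5NH+]) = sqrt(5.88e-6 x 0.1441) = 0.000921 M.
pH = -log(0.000921) = 3.04.

3.04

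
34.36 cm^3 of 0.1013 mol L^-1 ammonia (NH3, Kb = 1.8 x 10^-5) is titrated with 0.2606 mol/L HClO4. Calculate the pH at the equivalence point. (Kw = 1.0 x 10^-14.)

n(NH3) = 0.1013 x 0.03436 = 0.003481 mol; V(HClO4) at equivalence = 0.003481/0.2606 = 0.01336 L.
At equivalence the base is fully converted to NH4+; total volume = 0.04772 L, so [NH4+] = 0.003481/0.04772 = 0.07294 M.
Ka(NH4+) = Kw/Kb = 1.0e-14 / 1.8 x 10^-5 = 5.56e-10.
[H^+] = sqrt(Ka x [NH4+]) = sqrt(5.56e-10 x 0.07294) = 6.37e-6 M.
pH = -log(6.37e-6) = 5.20.

5.20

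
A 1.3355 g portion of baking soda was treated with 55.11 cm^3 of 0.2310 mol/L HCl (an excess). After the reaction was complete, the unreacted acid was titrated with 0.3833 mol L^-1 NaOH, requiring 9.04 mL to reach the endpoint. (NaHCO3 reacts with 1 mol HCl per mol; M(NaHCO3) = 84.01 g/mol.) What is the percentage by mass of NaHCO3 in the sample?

Total n(HCl) added = 0.2310 x 0.05511 = 0.01273 mol.
n(NaOH) used = 0.3833 x 0.009040 = 0.003465 mol, which equals the excess n(HCl).
So n(HCl) consumed by the sample = 0.01273 - 0.003465 = 0.009265 mol.
n(NaHCO3) = 0.009265 / 1 = 0.009265 mol.
mass NaHCO3 = 0.009265 x 84.01 = 0.7784 g, so %NaHCO3 = 0.7784/1.3355 x 100 = 58.3%.

58.3%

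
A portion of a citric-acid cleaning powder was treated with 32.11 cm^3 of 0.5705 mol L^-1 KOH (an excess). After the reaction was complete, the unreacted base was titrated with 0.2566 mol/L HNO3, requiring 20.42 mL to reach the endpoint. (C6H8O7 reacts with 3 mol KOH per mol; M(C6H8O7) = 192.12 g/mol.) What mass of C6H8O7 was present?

Total n(KOH) added = 0.5705 x 0.03211 = 0.01832 mol.
n(HNO3) used = 0.2566 x 0.02042 = 0.005240 mol, which equals the excess n(KOH).
So n(KOH) consumed by the sample = 0.01832 - 0.005240 = 0.01308 mol.
n(C6H8O7) = 0.01308 / 3 = 0.004360 mol.
mass = 0.004360 mol x 192.12 g/mol = 0.838 g.

0.838 g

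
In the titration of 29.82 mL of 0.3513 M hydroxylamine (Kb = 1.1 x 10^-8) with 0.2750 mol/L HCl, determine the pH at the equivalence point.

n(NH2OH) = 0.3513 x 0.02982 = 0.01048 mol; V(HCl) at equivalence = 0.01048/0.2750 = 0.03809 L.
At equivalence the base is fully converted to NH3OH+; total volume = 0.06791 L, so [NH3OH+] = 0.01048/0.06791 = 0.1543 M.
Ka(NH3OH+) = Kw/Kb = 1.0e-14 / 1.1 x 10^-8 = 9.09e-7.
[H^+] = sqrt(Ka x [NH3OH+]) = sqrt(9.09e-7 x 0.1543) = 0.000374 M.
pH = -log(0.000374) = 3.43.

3.43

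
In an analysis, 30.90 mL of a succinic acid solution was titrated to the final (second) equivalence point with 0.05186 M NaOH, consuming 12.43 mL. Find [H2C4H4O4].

0.0104 M

n(NaOH) = 0.05186 x 0.01243 = 0.0006446 mol.
At the final (second) equivalence point, 2 mol OH^- react per mol H2C4H4O4, so n(H2C4H4O4) = 0.0006446 / 2 = 0.0003223 mol.
[H2C4H4O4] = 0.0003223 / 0.03090 L = 0.0104 M.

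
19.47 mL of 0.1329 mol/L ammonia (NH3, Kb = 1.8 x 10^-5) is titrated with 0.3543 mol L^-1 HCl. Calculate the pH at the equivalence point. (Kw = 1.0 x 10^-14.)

5.14

n(NH3) = 0.1329 x 0.01947 = 0.002588 mol; V(HCl) at equivalence = 0.002588/0.3543 = 0.007303 L.
At equivalence the base is fully converted to NH4+; total volume = 0.02677 L, so [NH4+] = 0.002588/0.02677 = 0.09665 M.
Ka(NH4+) = Kw/Kb = 1.0e-14 / 1.8 x 10^-5 = 5.56e-10.
[H^+] = sqrt(Ka x [NH4+]) = sqrt(5.56e-10 x 0.09665) = 7.33e-6 M.
pH = -log(7.33e-6) = 5.14.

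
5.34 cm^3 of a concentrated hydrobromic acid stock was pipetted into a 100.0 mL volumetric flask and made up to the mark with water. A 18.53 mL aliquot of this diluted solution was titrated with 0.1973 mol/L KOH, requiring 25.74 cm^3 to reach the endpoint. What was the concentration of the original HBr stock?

n(KOH) = 0.1973 x 0.02574 = 0.005079 mol.
n(HBr) in the aliquot = 0.005079 mol.
[diluted HBr] = 0.005079 / 0.01853 = 0.2741 M.
Dilution factor = 100.0/5.340 = 18.73, so [stock] = 0.2741 x 18.73 = 5.13 M.

5.13 M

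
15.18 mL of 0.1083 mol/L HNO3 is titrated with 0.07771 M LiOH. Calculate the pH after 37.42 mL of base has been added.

12.38

n(acid) = 0.1083 x 0.01518 = 0.001644 mol; n(LiOH) added = 0.07771 x 0.03742 = 0.002908 mol.
Base is in excess by 0.002908 - 0.001644 = 0.001264 mol in a total volume of 0.05260 L.
[OH^-] = 0.001264/0.05260 = 0.02403 M, so pOH = 1.62 and pH = 14.00 - 1.62 = 12.38.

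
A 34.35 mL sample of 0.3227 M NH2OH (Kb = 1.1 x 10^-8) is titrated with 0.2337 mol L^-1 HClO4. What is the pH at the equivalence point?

n(NH2OH) = 0.3227 x 0.03435 = 0.01108 mol; V(HClO4) at equivalence = 0.01108/0.2337 = 0.04743 L.
At equivalence the base is fully converted to NH3OH+; total volume = 0.08178 L, so [NH3OH+] = 0.01108/0.08178 = 0.1355 M.
Ka(NH3OH+) = Kw/Kb = 1.0e-14 / 1.1 x 10^-8 = 9.09e-7.
[H^+] = sqrt(Ka x [NH3OH+]) = sqrt(9.09e-7 x 0.1355) = 0.000351 M.
pH = -log(0.000351) = 3.45.

3.45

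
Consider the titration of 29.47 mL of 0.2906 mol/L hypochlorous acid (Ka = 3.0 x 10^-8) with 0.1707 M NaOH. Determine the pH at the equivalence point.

10.28

n(HClO) = 0.2906 x 0.02947 = 0.008564 mol; V(NaOH) at equivalence = 0.008564/0.1707 = 0.05017 L.
At equivalence all the acid is converted to ClO-; total volume = 0.02947 + 0.05017 = 0.07964 L, so [ClO-] = 0.008564/0.07964 = 0.1075 M.
Kb = Kw/Ka = 1.0e-14 / 3.0 x 10^-8 = 3.33e-7.
[OH^-] = sqrt(Kb x [ClO-]) = sqrt(3.33e-7 x 0.1075) = 0.000189 M.
pOH = 3.72, so pH = 14.00 - 3.72 = 10.28.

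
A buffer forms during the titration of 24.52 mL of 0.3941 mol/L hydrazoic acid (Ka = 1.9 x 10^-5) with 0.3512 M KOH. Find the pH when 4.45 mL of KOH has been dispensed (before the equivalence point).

4.01

Initial n(HN3) = 0.3941 x 0.02452 = 0.009663 mol.
n(KOH) added = 0.3512 x 0.004450 = 0.001563 mol, converting that many moles of HN3 to N3-.
Remaining n(HN3) = 0.008100 mol; n(N3-) = 0.001563 mol.
By Henderson-Hasselbalch, pH = pKa + log([A^-]/[HA]) = 4.72 + log(0.001563/0.008100) = 4.72 + (-0.71) = 4.01.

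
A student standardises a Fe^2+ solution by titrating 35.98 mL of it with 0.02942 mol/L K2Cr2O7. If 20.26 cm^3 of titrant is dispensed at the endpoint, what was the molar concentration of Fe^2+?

n(K2Cr2O7) = 0.02942 x 0.02026 = 0.0005960 mol.
From the balanced equation, 1 mol K2Cr2O7 reacts with 6 mol Fe^2+, so n(Fe^2+) = 0.0005960 x 6/1 = 0.003576 mol.
[Fe^2+] = 0.003576 / 0.03598 L = 0.0994 M.

0.0994 M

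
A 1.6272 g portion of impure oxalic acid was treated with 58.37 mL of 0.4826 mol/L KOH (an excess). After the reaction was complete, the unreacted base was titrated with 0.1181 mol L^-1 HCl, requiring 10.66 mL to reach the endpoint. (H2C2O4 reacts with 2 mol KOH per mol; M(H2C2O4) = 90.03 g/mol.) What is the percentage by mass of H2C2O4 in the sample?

74.4%

Total n(KOH) added = 0.4826 x 0.05837 = 0.02817 mol.
n(HCl) used = 0.1181 x 0.01066 = 0.001259 mol, which equals the excess n(KOH).
So n(KOH) consumed by the sample = 0.02817 - 0.001259 = 0.02691 mol.
n(H2C2O4) = 0.02691 / 2 = 0.01346 mol.
mass H2C2O4 = 0.01346 x 90.03 = 1.211 g, so %H2C2O4 = 1.211/1.6272 x 100 = 74.4%.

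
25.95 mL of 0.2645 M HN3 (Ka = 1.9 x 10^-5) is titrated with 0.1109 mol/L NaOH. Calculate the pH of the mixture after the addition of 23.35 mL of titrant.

Initial n(HN3) = 0.2645 x 0.02595 = 0.006864 mol.
n(NaOH) added = 0.1109 x 0.02335 = 0.002590 mol, converting that many moles of HN3 to N3-.
Remaining n(HN3) = 0.004274 mol; n(N3-) = 0.002590 mol.
By Henderson-Hasselbalch, pH = pKa + log([A^-]/[HA]) = 4.72 + log(0.002590/0.004274) = 4.72 + (-0.22) = 4.50.

4.50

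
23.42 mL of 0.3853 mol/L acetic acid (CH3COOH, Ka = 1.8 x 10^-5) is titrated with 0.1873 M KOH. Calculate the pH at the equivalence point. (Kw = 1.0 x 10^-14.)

n(CH3COOH) = 0.3853 x 0.02342 = 0.009024 mol; V(KOH) at equivalence = 0.009024/0.1873 = 0.04818 L.
At equivalence all the acid is converted to CH3COO-; total volume = 0.02342 + 0.04818 = 0.07160 L, so [CH3COO-] = 0.009024/0.07160 = 0.1260 M.
Kb = Kw/Ka = 1.0e-14 / 1.8 x 10^-5 = 5.56e-10.
[OH^-] = sqrt(Kb x [CH3COO-]) = sqrt(5.56e-10 x 0.1260) = 8.37e-6 M.
pOH = 5.08, so pH = 14.00 - 5.08 = 8.92.

8.92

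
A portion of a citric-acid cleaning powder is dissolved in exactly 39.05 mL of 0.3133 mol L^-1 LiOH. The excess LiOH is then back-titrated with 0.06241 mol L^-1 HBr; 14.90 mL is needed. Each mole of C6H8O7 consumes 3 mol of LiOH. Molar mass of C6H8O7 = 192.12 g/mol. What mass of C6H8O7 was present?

Total n(LiOH) added = 0.3133 x 0.03905 = 0.01223 mol.
n(HBr) used = 0.06241 x 0.01490 = 0.0009299 mol, which equals the excess n(LiOH).
So n(LiOH) consumed by the sample = 0.01223 - 0.0009299 = 0.01130 mol.
n(C6H8O7) = 0.01130 / 3 = 0.003768 mol.
mass = 0.003768 mol x 192.12 g/mol = 0.724 g.

0.724 g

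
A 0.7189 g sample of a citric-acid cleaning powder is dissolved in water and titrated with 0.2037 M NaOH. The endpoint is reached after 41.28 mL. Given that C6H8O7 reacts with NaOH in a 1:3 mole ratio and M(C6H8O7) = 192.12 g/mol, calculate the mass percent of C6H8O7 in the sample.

74.9%

n(NaOH) = 0.2037 x 0.04128 = 0.008409 mol.
n(C6H8O7) = 0.008409 / 3 = 0.002803 mol.
mass of C6H8O7 = 0.002803 x 192.12 = 0.5385 g.
% purity = 0.5385 / 0.7189 x 100 = 74.9%.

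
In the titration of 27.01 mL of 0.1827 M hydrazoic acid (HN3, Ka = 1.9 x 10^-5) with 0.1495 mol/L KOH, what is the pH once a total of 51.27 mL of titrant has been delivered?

12.54

n(acid) = 0.1827 x 0.02701 = 0.004935 mol; n(KOH) added = 0.1495 x 0.05127 = 0.007665 mol.
Base is in excess by 0.007665 - 0.004935 = 0.002730 mol in a total volume of 0.07828 L.
[OH^-] = 0.002730/0.07828 = 0.03488 M, so pOH = 1.46 and pH = 14.00 - 1.46 = 12.54.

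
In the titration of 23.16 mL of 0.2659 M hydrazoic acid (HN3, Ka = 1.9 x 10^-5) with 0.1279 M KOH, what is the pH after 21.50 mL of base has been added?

4.63

Initial n(HN3) = 0.2659 x 0.02316 = 0.006158 mol.
n(KOH) added = 0.1279 x 0.02150 = 0.002750 mol, converting that many moles of HN3 to N3-.
Remaining n(HN3) = 0.003408 mol; n(N3-) = 0.002750 mol.
By Henderson-Hasselbalch, pH = pKa + log([A^-]/[HA]) = 4.72 + log(0.002750/0.003408) = 4.72 + (-0.09) = 4.63.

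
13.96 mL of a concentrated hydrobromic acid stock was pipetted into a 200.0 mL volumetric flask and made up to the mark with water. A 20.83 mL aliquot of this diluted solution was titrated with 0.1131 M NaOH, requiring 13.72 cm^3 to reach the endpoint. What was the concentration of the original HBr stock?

n(NaOH) = 0.1131 x 0.01372 = 0.001552 mol.
n(HBr) in the aliquot = 0.001552 mol.
[diluted HBr] = 0.001552 / 0.02083 = 0.07450 M.
Dilution factor = 200.0/13.96 = 14.33, so [stock] = 0.07450 x 14.33 = 1.07 M.

1.07 M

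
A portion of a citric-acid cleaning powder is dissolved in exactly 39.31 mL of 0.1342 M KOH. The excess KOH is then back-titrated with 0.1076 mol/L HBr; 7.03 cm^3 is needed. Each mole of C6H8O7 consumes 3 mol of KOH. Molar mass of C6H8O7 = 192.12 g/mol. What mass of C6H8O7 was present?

0.289 g

Total n(KOH) added = 0.1342 x 0.03931 = 0.005275 mol.
n(HBr) used = 0.1076 x 0.007030 = 0.0007564 mol, which equals the excess n(KOH).
So n(KOH) consumed by the sample = 0.005275 - 0.0007564 = 0.004519 mol.
n(C6H8O7) = 0.004519 / 3 = 0.001506 mol.
mass = 0.001506 mol x 192.12 g/mol = 0.289 g.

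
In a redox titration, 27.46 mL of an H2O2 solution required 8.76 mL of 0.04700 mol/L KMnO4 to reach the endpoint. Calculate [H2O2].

n(KMnO4) = 0.04700 x 0.008760 = 0.0004117 mol.
From the balanced equation, 2 mol KMnO4 reacts with 5 mol H2O2, so n(H2O2) = 0.0004117 x 5/2 = 0.001029 mol.
[H2O2] = 0.001029 / 0.02746 L = 0.0375 M.

0.0375 M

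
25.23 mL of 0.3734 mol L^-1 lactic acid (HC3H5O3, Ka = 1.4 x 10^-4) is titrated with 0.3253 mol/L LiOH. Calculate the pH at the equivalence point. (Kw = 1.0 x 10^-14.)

8.55

n(HC3H5O3) = 0.3734 x 0.02523 = 0.009421 mol; V(LiOH) at equivalence = 0.009421/0.3253 = 0.02896 L.
At equivalence all the acid is converted to C3H5O3-; total volume = 0.02523 + 0.02896 = 0.05419 L, so [C3H5O3-] = 0.009421/0.05419 = 0.1738 M.
Kb = Kw/Ka = 1.0e-14 / 1.4 x 10^-4 = 7.14e-11.
[OH^-] = sqrt(Kb x [C3H5O3-]) = sqrt(7.14e-11 x 0.1738) = 3.52e-6 M.
pOH = 5.45, so pH = 14.00 - 5.45 = 8.55.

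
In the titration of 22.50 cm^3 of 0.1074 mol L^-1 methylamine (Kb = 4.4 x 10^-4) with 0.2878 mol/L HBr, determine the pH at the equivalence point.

5.88

n(CH3NH2) = 0.1074 x 0.02250 = 0.002417 mol; V(HBr) at equivalence = 0.002417/0.2878 = 0.008396 L.
At equivalence the base is fully converted to CH3NH3+; total volume = 0.03090 L, so [CH3NH3+] = 0.002417/0.03090 = 0.07821 M.
Ka(CH3NH3+) = Kw/Kb = 1.0e-14 / 4.4 x 10^-4 = 2.27e-11.
[H^+] = sqrt(Ka x [CH3NH3+]) = sqrt(2.27e-11 x 0.07821) = 1.33e-6 M.
pH = -log(1.33e-6) = 5.88.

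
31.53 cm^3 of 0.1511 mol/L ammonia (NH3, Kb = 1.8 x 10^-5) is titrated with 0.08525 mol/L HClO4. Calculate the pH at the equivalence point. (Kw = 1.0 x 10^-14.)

n(NH3) = 0.1511 x 0.03153 = 0.004764 mol; V(HClO4) at equivalence = 0.004764/0.08525 = 0.05588 L.
At equivalence the base is fully converted to NH4+; total volume = 0.08741 L, so [NH4+] = 0.004764/0.08741 = 0.05450 M.
Ka(NH4+) = Kw/Kb = 1.0e-14 / 1.8 x 10^-5 = 5.56e-10.
[H^+] = sqrt(Ka x [NH4+]) = sqrt(5.56e-10 x 0.05450) = 5.50e-6 M.
pH = -log(5.50e-6) = 5.26.

5.26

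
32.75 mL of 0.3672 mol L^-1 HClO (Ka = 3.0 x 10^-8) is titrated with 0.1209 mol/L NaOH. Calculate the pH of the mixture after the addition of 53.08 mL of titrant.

Initial n(HClO) = 0.3672 x 0.03275 = 0.01203 mol.
n(NaOH) added = 0.1209 x 0.05308 = 0.006417 mol, converting that many moles of HClO to ClO-.
Remaining n(HClO) = 0.005608 mol; n(ClO-) = 0.006417 mol.
By Henderson-Hasselbalch, pH = pKa + log([A^-]/[HA]) = 7.52 + log(0.006417/0.005608) = 7.52 + (+0.06) = 7.58.

7.58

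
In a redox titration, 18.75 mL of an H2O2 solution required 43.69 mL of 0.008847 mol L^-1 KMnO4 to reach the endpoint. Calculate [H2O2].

0.0515 M

n(KMnO4) = 0.008847 x 0.04369 = 0.0003865 mol.
From the balanced equation, 2 mol KMnO4 reacts with 5 mol H2O2, so n(H2O2) = 0.0003865 x 5/2 = 0.0009663 mol.
[H2O2] = 0.0009663 / 0.01875 L = 0.0515 M.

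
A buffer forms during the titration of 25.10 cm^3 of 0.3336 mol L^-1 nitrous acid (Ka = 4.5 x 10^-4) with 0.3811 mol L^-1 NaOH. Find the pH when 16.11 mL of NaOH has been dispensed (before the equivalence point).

3.79

Initial n(HNO2) = 0.3336 x 0.02510 = 0.008373 mol.
n(NaOH) added = 0.3811 x 0.01611 = 0.006140 mol, converting that many moles of HNO2 to NO2-.
Remaining n(HNO2) = 0.002234 mol; n(NO2-) = 0.006140 mol.
By Henderson-Hasselbalch, pH = pKa + log([A^-]/[HA]) = 3.35 + log(0.006140/0.002234) = 3.35 + (+0.44) = 3.79.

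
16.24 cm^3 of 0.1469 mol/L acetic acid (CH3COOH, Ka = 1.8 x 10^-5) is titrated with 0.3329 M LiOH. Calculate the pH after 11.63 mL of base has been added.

n(acid) = 0.1469 x 0.01624 = 0.002386 mol; n(LiOH) added = 0.3329 x 0.01163 = 0.003872 mol.
Base is in excess by 0.003872 - 0.002386 = 0.001486 mol in a total volume of 0.02787 L.
[OH^-] = 0.001486/0.02787 = 0.05332 M, so pOH = 1.27 and pH = 14.00 - 1.27 = 12.73.

12.73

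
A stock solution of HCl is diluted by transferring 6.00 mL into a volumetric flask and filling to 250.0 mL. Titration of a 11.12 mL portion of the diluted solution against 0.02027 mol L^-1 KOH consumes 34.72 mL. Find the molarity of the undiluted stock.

2.64 M

n(KOH) = 0.02027 x 0.03472 = 0.0007038 mol.
n(HCl) in the aliquot = 0.0007038 mol.
[diluted HCl] = 0.0007038 / 0.01112 = 0.06329 M.
Dilution factor = 250.0/6.000 = 41.67, so [stock] = 0.06329 x 41.67 = 2.64 M.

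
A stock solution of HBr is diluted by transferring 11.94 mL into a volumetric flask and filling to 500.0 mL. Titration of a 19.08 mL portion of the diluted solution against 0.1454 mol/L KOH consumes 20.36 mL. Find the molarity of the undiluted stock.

n(KOH) = 0.1454 x 0.02036 = 0.002960 mol.
n(HBr) in the aliquot = 0.002960 mol.
[diluted HBr] = 0.002960 / 0.01908 = 0.1552 M.
Dilution factor = 500.0/11.94 = 41.88, so [stock] = 0.1552 x 41.88 = 6.50 M.

6.50 M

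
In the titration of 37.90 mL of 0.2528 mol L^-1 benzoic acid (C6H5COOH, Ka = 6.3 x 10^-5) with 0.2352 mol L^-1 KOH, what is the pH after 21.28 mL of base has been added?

4.24

Initial n(C6H5COOH) = 0.2528 x 0.03790 = 0.009581 mol.
n(KOH) added = 0.2352 x 0.02128 = 0.005005 mol, converting that many moles of C6H5COOH to C6H5COO-.
Remaining n(C6H5COOH) = 0.004576 mol; n(C6H5COO-) = 0.005005 mol.
By Henderson-Hasselbalch, pH = pKa + log([A^-]/[HA]) = 4.20 + log(0.005005/0.004576) = 4.20 + (+0.04) = 4.24.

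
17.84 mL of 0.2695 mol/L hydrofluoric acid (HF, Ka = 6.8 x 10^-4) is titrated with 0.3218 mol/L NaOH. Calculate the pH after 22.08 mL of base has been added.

12.76

n(acid) = 0.2695 x 0.01784 = 0.004808 mol; n(NaOH) added = 0.3218 x 0.02208 = 0.007105 mol.
Base is in excess by 0.007105 - 0.004808 = 0.002297 mol in a total volume of 0.03992 L.
[OH^-] = 0.002297/0.03992 = 0.05755 M, so pOH = 1.24 and pH = 14.00 - 1.24 = 12.76.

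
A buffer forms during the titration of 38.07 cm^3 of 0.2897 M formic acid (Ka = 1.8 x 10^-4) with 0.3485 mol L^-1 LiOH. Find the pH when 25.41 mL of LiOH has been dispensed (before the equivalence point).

Initial n(HCOOH) = 0.2897 x 0.03807 = 0.01103 mol.
n(LiOH) added = 0.3485 x 0.02541 = 0.008855 mol, converting that many moles of HCOOH to HCOO-.
Remaining n(HCOOH) = 0.002173 mol; n(HCOO-) = 0.008855 mol.
By Henderson-Hasselbalch, pH = pKa + log([A^-]/[HA]) = 3.74 + log(0.008855/0.002173) = 3.74 + (+0.61) = 4.35.

4.35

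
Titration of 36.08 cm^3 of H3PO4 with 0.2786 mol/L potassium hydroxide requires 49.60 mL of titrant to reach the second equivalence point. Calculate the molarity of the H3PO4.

0.191 M

n(KOH) = 0.2786 x 0.04960 = 0.01382 mol.
At the second equivalence point, 2 mol OH^- react per mol H3PO4, so n(H3PO4) = 0.01382 / 2 = 0.006909 mol.
[H3PO4] = 0.006909 / 0.03608 L = 0.191 M.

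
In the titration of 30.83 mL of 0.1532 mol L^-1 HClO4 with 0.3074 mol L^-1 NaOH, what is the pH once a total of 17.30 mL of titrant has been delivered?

n(acid) = 0.1532 x 0.03083 = 0.004723 mol; n(NaOH) added = 0.3074 x 0.01730 = 0.005318 mol.
Base is in excess by 0.005318 - 0.004723 = 0.0005949 mol in a total volume of 0.04813 L.
[OH^-] = 0.0005949/0.04813 = 0.01236 M, so pOH = 1.91 and pH = 14.00 - 1.91 = 12.09.

12.09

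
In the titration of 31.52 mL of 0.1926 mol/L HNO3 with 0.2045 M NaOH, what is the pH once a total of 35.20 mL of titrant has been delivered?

n(acid) = 0.1926 x 0.03152 = 0.006071 mol; n(NaOH) added = 0.2045 x 0.03520 = 0.007198 mol.
Base is in excess by 0.007198 - 0.006071 = 0.001128 mol in a total volume of 0.06672 L.
[OH^-] = 0.001128/0.06672 = 0.01690 M, so pOH = 1.77 and pH = 14.00 - 1.77 = 12.23.

12.23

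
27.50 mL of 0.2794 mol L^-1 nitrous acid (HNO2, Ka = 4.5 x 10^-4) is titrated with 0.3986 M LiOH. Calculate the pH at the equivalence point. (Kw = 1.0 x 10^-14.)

8.28

n(HNO2) = 0.2794 x 0.02750 = 0.007683 mol; V(LiOH) at equivalence = 0.007683/0.3986 = 0.01928 L.
At equivalence all the acid is converted to NO2-; total volume = 0.02750 + 0.01928 = 0.04678 L, so [NO2-] = 0.007683/0.04678 = 0.1643 M.
Kb = Kw/Ka = 1.0e-14 / 4.5 x 10^-4 = 2.22e-11.
[OH^-] = sqrt(Kb x [NO2-]) = sqrt(2.22e-11 x 0.1643) = 1.91e-6 M.
pOH = 5.72, so pH = 14.00 - 5.72 = 8.28.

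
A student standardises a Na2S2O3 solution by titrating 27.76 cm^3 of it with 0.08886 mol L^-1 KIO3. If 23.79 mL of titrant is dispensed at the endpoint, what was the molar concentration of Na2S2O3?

n(KIO3) = 0.08886 x 0.02379 = 0.002114 mol.
From the balanced equation, 1 mol KIO3 reacts with 6 mol Na2S2O3, so n(Na2S2O3) = 0.002114 x 6/1 = 0.01268 mol.
[Na2S2O3] = 0.01268 / 0.02776 L = 0.457 M.

0.457 M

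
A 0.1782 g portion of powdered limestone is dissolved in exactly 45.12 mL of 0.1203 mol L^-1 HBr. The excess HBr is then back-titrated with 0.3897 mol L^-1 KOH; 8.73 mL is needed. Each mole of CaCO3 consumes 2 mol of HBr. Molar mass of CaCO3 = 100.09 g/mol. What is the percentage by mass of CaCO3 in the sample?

Total n(HBr) added = 0.1203 x 0.04512 = 0.005428 mol.
n(KOH) used = 0.3897 x 0.008730 = 0.003402 mol, which equals the excess n(HBr).
So n(HBr) consumed by the sample = 0.005428 - 0.003402 = 0.002026 mol.
n(CaCO3) = 0.002026 / 2 = 0.001013 mol.
mass CaCO3 = 0.001013 x 100.09 = 0.1014 g, so %CaCO3 = 0.1014/0.1782 x 100 = 56.9%.

56.9%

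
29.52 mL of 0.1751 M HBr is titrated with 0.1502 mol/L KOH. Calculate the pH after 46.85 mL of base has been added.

12.39

n(acid) = 0.1751 x 0.02952 = 0.005169 mol; n(KOH) added = 0.1502 x 0.04685 = 0.007037 mol.
Base is in excess by 0.007037 - 0.005169 = 0.001868 mol in a total volume of 0.07637 L.
[OH^-] = 0.001868/0.07637 = 0.02446 M, so pOH = 1.61 and pH = 14.00 - 1.61 = 12.39.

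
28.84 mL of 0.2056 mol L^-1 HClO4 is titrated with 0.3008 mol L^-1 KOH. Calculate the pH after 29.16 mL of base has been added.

12.69

n(acid) = 0.2056 x 0.02884 = 0.005930 mol; n(KOH) added = 0.3008 x 0.02916 = 0.008771 mol.
Base is in excess by 0.008771 - 0.005930 = 0.002842 mol in a total volume of 0.05800 L.
[OH^-] = 0.002842/0.05800 = 0.04900 M, so pOH = 1.31 and pH = 14.00 - 1.31 = 12.69.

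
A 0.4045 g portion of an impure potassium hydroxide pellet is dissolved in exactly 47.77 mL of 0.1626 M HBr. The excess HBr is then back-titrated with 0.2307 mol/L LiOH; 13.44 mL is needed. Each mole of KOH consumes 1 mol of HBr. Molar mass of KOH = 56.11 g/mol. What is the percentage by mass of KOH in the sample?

Total n(HBr) added = 0.1626 x 0.04777 = 0.007767 mol.
n(LiOH) used = 0.2307 x 0.01344 = 0.003101 mol, which equals the excess n(HBr).
So n(HBr) consumed by the sample = 0.007767 - 0.003101 = 0.004667 mol.
n(KOH) = 0.004667 / 1 = 0.004667 mol.
mass KOH = 0.004667 x 56.11 = 0.2619 g, so %KOH = 0.2619/0.4045 x 100 = 64.7%.

64.7%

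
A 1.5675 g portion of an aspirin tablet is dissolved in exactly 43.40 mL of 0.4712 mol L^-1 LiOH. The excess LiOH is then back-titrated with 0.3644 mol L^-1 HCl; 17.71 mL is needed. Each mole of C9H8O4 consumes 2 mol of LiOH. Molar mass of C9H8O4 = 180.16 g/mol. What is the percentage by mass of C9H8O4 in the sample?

Total n(LiOH) added = 0.4712 x 0.04340 = 0.02045 mol.
n(HCl) used = 0.3644 x 0.01771 = 0.006454 mol, which equals the excess n(LiOH).
So n(LiOH) consumed by the sample = 0.02045 - 0.006454 = 0.01400 mol.
n(C9H8O4) = 0.01400 / 2 = 0.006998 mol.
mass C9H8O4 = 0.006998 x 180.16 = 1.261 g, so %C9H8O4 = 1.261/1.5675 x 100 = 80.4%.

80.4%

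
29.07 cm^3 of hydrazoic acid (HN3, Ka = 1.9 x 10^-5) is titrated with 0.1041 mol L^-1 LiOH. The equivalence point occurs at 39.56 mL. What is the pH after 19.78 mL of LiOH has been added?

4.72

19.78 mL is exactly half the equivalence volume (39.56/2), i.e. the half-equivalence point.
There, n(HA) = n(A^-), so pH = pKa = -log(1.9 x 10^-5) = 4.72.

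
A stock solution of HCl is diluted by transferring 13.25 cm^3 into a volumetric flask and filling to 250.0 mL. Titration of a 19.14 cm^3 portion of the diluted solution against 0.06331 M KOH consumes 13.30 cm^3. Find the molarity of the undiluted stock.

n(KOH) = 0.06331 x 0.01330 = 0.0008420 mol.
n(HCl) in the aliquot = 0.0008420 mol.
[diluted HCl] = 0.0008420 / 0.01914 = 0.04399 M.
Dilution factor = 250.0/13.25 = 18.87, so [stock] = 0.04399 x 18.87 = 0.830 M.

0.830 M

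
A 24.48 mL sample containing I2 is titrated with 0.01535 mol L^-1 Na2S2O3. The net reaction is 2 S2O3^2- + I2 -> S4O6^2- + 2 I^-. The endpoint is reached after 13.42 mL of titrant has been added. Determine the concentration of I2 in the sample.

0.00421 M

n(Na2S2O3) = 0.01535 x 0.01342 = 0.0002060 mol.
From the balanced equation, 2 mol Na2S2O3 reacts with 1 mol I2, so n(I2) = 0.0002060 x 1/2 = 0.0001030 mol.
[I2] = 0.0001030 / 0.02448 L = 0.00421 M.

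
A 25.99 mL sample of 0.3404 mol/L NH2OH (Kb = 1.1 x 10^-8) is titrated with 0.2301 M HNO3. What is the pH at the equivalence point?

n(NH2OH) = 0.3404 x 0.02599 = 0.008847 mol; V(HNO3) at equivalence = 0.008847/0.2301 = 0.03845 L.
At equivalence the base is fully converted to NH3OH+; total volume = 0.06444 L, so [NH3OH+] = 0.008847/0.06444 = 0.1373 M.
Ka(NH3OH+) = Kw/Kb = 1.0e-14 / 1.1 x 10^-8 = 9.09e-7.
[H^+] = sqrt(Ka x [NH3OH+]) = sqrt(9.09e-7 x 0.1373) = 0.000353 M.
pH = -log(0.000353) = 3.45.

3.45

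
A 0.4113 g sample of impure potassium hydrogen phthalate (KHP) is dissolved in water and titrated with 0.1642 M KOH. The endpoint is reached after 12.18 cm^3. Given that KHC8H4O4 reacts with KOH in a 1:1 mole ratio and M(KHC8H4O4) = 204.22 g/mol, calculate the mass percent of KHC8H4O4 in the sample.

99.3%

n(KOH) = 0.1642 x 0.01218 = 0.002000 mol.
n(KHC8H4O4) = 0.002000 / 1 = 0.002000 mol.
mass of KHC8H4O4 = 0.002000 x 204.22 = 0.4084 g.
% purity = 0.4084 / 0.4113 x 100 = 99.3%.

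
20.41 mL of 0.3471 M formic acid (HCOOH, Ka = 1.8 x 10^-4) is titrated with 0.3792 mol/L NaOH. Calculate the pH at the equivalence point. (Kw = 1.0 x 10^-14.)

8.50

n(HCOOH) = 0.3471 x 0.02041 = 0.007084 mol; V(NaOH) at equivalence = 0.007084/0.3792 = 0.01868 L.
At equivalence all the acid is converted to HCOO-; total volume = 0.02041 + 0.01868 = 0.03909 L, so [HCOO-] = 0.007084/0.03909 = 0.1812 M.
Kb = Kw/Ka = 1.0e-14 / 1.8 x 10^-4 = 5.56e-11.
[OH^-] = sqrt(Kb x [HCOO-]) = sqrt(5.56e-11 x 0.1812) = 3.17e-6 M.
pOH = 5.50, so pH = 14.00 - 5.50 = 8.50.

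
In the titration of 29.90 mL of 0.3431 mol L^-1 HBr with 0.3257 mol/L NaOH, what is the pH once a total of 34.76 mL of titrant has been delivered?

12.22

n(acid) = 0.3431 x 0.02990 = 0.01026 mol; n(NaOH) added = 0.3257 x 0.03476 = 0.01132 mol.
Base is in excess by 0.01132 - 0.01026 = 0.001063 mol in a total volume of 0.06466 L.
[OH^-] = 0.001063/0.06466 = 0.01643 M, so pOH = 1.78 and pH = 14.00 - 1.78 = 12.22.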